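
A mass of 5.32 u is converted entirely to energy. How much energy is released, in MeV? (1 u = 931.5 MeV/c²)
E = mc² = 4956 MeV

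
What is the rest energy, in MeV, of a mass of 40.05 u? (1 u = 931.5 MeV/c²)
E = mc² = 37310 MeV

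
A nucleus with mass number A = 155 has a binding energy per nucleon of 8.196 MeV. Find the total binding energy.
B.E. = 8.196 × 155 = 1270 MeV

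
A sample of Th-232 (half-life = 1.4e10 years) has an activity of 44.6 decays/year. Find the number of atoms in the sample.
N = A/λ = 9.008e11 atoms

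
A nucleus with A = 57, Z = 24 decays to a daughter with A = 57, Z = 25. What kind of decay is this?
ΔA = 0, ΔZ = +1 ⇒ beta-minus decay (β⁻)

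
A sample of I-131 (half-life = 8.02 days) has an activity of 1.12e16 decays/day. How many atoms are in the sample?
N = A/λ = 1.296e17 atoms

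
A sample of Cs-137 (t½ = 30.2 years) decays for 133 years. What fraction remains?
N/N₀ = (1/2)^(t/t½) = 0.04724 = 4.72%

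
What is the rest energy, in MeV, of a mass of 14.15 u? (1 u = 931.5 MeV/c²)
E = mc² = 13180 MeV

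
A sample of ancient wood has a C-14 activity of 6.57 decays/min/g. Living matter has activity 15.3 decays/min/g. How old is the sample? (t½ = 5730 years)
Age = t½ × log₂(A₀/A) = 6988 years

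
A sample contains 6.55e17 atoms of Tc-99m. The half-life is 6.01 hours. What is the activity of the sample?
A = λN = 7.554e16 decays/hour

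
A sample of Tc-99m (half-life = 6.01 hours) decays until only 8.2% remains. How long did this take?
t = t½ × log₂(N₀/N) = 21.69 hours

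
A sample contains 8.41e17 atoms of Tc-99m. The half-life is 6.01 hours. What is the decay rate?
A = λN = 9.699e16 decays/hour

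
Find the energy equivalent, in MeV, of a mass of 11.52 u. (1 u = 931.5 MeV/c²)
E = mc² = 10730 MeV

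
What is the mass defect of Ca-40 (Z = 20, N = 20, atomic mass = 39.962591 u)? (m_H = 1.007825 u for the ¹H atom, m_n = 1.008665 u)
Δm = Z·m_H + N·m_n − M = 0.3672 u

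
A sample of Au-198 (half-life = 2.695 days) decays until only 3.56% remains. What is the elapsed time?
t = t½ × log₂(N₀/N) = 12.97 days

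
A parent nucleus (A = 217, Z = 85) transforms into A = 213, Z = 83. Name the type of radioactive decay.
ΔA = -4, ΔZ = -2 ⇒ alpha decay (α)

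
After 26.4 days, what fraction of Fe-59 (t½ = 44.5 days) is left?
N/N₀ = (1/2)^(t/t½) = 0.6628 = 66.3%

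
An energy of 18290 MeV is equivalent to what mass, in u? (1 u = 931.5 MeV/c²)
m = E/c² = 19.63 u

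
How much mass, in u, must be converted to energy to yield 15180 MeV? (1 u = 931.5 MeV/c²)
m = E/c² = 16.3 u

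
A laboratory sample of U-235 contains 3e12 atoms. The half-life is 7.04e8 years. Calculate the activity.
A = λN = 2954 decays/year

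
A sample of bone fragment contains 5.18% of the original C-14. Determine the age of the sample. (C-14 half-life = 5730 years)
Age = t½ × log₂(1/ratio) = 24470 years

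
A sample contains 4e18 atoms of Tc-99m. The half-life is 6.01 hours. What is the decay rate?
A = λN = 4.613e17 decays/hour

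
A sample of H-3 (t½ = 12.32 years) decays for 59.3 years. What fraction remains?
N/N₀ = (1/2)^(t/t½) = 0.03557 = 3.56%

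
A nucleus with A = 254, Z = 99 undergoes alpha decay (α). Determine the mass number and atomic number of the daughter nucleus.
Daughter: A = 250, Z = 97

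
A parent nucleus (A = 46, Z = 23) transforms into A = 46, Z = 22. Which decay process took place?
ΔA = 0, ΔZ = -1 ⇒ beta-plus decay (β⁺) or electron capture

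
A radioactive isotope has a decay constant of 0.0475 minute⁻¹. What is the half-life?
t½ = ln(2)/λ = 14.59 minutes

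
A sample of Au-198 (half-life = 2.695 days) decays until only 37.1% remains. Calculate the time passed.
t = t½ × log₂(N₀/N) = 3.855 days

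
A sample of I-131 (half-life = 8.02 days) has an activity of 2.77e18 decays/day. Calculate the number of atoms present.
N = A/λ = 3.205e19 atoms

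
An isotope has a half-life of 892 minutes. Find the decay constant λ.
λ = ln(2)/t½ = 7.771e-4 minute⁻¹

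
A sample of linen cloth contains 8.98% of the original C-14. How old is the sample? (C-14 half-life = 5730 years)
Age = t½ × log₂(1/ratio) = 19920 years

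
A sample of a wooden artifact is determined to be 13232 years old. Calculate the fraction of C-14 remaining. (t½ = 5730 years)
N/N₀ = (1/2)^(t/t½) = 0.2018 = 20.2%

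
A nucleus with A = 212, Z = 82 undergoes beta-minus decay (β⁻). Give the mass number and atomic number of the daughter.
Daughter: A = 212, Z = 83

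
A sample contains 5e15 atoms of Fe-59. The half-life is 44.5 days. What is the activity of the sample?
A = λN = 7.788e13 decays/day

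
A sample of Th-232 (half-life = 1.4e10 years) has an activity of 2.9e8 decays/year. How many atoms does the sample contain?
N = A/λ = 5.857e18 atoms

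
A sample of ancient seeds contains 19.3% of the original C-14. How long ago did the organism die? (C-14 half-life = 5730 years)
Age = t½ × log₂(1/ratio) = 13600 years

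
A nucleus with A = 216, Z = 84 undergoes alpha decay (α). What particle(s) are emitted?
α particle = ⁴₂He (2 protons + 2 neutrons)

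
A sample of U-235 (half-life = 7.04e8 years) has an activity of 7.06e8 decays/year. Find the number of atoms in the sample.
N = A/λ = 7.171e17 atoms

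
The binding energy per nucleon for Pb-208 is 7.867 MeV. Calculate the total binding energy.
B.E. = 7.867 × 208 = 1636 MeV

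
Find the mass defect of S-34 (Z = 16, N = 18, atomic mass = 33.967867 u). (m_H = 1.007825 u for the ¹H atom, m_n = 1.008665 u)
Δm = Z·m_H + N·m_n − M = 0.3133 u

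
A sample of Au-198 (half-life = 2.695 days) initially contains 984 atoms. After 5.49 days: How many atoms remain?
N = N₀(1/2)^(t/t½) = 239.8 atoms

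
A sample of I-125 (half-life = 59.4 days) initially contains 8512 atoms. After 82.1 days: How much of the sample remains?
N = N₀(1/2)^(t/t½) = 3266 atoms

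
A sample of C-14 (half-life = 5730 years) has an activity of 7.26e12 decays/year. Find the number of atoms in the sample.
N = A/λ = 6.002e16 atoms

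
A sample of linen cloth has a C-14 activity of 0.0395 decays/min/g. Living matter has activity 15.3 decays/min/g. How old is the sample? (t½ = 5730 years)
Age = t½ × log₂(A₀/A) = 49260 years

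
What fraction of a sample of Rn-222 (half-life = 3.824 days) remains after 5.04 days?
N/N₀ = (1/2)^(t/t½) = 0.4011 = 40.1%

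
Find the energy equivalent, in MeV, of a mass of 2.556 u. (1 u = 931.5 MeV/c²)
E = mc² = 2381 MeV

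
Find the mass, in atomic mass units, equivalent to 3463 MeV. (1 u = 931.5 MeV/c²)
m = E/c² = 3.718 u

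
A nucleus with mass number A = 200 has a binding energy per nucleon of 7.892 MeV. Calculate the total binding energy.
B.E. = 7.892 × 200 = 1578 MeV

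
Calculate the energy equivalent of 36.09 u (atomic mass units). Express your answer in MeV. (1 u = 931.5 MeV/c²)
E = mc² = 33620 MeV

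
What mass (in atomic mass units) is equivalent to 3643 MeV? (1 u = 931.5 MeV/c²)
m = E/c² = 3.911 u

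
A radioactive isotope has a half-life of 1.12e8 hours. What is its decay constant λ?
λ = ln(2)/t½ = 6.189e-9 hour⁻¹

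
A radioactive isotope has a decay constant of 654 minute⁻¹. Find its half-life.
t½ = ln(2)/λ = 0.00106 minutes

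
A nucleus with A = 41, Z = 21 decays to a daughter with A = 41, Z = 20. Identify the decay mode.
ΔA = 0, ΔZ = -1 ⇒ beta-plus decay (β⁺) or electron capture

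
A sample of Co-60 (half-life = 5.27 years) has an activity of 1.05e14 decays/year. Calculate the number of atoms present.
N = A/λ = 7.983e14 atoms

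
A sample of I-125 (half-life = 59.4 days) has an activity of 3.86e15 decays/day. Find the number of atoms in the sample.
N = A/λ = 3.308e17 atoms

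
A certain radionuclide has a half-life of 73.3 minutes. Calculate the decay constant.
λ = ln(2)/t½ = 0.009456 minute⁻¹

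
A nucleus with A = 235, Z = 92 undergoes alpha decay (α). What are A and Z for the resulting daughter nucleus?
Daughter: A = 231, Z = 90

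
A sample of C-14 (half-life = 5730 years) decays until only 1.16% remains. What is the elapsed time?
t = t½ × log₂(N₀/N) = 36840 years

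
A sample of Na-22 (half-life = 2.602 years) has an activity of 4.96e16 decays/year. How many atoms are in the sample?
N = A/λ = 1.862e17 atoms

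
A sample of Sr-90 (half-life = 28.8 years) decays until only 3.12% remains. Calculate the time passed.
t = t½ × log₂(N₀/N) = 144.1 years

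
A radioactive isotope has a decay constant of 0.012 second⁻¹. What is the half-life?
t½ = ln(2)/λ = 57.76 seconds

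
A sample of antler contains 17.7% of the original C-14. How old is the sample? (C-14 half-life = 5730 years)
Age = t½ × log₂(1/ratio) = 14310 years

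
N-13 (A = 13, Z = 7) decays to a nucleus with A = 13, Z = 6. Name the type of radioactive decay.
ΔA = 0, ΔZ = -1 ⇒ beta-plus decay (β⁺) or electron capture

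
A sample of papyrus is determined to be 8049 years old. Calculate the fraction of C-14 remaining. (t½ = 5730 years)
N/N₀ = (1/2)^(t/t½) = 0.3777 = 37.8%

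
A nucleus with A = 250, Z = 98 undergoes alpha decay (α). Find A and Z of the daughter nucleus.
Daughter: A = 246, Z = 96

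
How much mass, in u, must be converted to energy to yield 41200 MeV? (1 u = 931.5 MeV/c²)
m = E/c² = 44.23 u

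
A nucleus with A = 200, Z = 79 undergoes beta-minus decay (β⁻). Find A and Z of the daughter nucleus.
Daughter: A = 200, Z = 80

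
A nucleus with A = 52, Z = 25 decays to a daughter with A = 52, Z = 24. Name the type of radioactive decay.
ΔA = 0, ΔZ = -1 ⇒ beta-plus decay (β⁺) or electron capture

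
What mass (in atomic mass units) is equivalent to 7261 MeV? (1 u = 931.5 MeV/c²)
m = E/c² = 7.795 u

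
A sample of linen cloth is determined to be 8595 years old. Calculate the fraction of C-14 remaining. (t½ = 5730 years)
N/N₀ = (1/2)^(t/t½) = 0.3536 = 35.4%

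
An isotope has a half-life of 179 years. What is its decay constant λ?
λ = ln(2)/t½ = 0.003872 year⁻¹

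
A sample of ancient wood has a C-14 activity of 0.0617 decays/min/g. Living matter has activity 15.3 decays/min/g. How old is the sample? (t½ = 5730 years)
Age = t½ × log₂(A₀/A) = 45580 years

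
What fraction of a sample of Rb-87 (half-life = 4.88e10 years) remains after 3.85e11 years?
N/N₀ = (1/2)^(t/t½) = 0.004218 = 0.422%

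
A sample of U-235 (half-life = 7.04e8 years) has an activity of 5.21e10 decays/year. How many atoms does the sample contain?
N = A/λ = 5.292e19 atoms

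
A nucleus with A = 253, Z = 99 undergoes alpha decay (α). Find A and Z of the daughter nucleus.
Daughter: A = 249, Z = 97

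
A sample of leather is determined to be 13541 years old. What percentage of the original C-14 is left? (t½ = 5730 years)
N/N₀ = (1/2)^(t/t½) = 0.1944 = 19.4%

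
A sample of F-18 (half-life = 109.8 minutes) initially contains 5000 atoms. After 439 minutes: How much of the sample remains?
N = N₀(1/2)^(t/t½) = 312.9 atoms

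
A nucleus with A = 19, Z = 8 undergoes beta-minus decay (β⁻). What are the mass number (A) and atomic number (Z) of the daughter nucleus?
Daughter: A = 19, Z = 9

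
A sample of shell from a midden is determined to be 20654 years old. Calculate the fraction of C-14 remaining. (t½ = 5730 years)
N/N₀ = (1/2)^(t/t½) = 0.08221 = 8.22%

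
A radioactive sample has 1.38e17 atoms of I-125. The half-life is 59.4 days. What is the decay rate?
A = λN = 1.61e15 decays/day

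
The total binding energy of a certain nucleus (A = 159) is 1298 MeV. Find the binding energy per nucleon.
B.E./A = 1298/159 = 8.164 MeV/nucleon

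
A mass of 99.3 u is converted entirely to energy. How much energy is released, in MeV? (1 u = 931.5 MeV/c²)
E = mc² = 92500 MeV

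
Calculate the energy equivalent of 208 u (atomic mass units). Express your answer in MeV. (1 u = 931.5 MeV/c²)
E = mc² = 1.938e5 MeV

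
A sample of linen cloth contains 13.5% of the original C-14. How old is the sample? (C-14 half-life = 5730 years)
Age = t½ × log₂(1/ratio) = 16550 years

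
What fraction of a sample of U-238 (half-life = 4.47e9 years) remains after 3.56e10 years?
N/N₀ = (1/2)^(t/t½) = 0.004004 = 0.4%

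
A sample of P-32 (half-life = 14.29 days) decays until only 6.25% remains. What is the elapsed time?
t = t½ × log₂(N₀/N) = 57.16 days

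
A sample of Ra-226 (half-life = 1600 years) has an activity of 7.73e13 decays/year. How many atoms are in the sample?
N = A/λ = 1.784e17 atoms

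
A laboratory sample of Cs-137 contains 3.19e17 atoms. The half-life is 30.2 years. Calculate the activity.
A = λN = 7.322e15 decays/year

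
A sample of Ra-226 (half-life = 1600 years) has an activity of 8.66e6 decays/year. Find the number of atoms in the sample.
N = A/λ = 1.999e10 atoms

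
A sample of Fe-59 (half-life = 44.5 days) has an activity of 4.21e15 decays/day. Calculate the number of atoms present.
N = A/λ = 2.703e17 atoms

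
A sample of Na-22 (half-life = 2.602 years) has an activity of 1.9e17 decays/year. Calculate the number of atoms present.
N = A/λ = 7.132e17 atoms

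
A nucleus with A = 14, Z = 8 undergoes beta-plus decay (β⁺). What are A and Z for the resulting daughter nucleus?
Daughter: A = 14, Z = 7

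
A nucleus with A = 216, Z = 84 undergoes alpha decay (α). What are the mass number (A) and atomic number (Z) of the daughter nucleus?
Daughter: A = 212, Z = 82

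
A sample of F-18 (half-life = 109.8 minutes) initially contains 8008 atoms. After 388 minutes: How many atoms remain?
N = N₀(1/2)^(t/t½) = 691.5 atoms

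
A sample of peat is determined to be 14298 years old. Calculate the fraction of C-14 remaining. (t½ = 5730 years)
N/N₀ = (1/2)^(t/t½) = 0.1774 = 17.7%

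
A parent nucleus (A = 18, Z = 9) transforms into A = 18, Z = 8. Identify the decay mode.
ΔA = 0, ΔZ = -1 ⇒ beta-plus decay (β⁺) or electron capture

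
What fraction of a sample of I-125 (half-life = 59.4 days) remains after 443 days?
N/N₀ = (1/2)^(t/t½) = 0.005688 = 0.569%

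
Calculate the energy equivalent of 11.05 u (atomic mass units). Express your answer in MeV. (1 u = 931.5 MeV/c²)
E = mc² = 10290 MeV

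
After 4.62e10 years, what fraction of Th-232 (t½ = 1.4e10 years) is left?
N/N₀ = (1/2)^(t/t½) = 0.1015 = 10.2%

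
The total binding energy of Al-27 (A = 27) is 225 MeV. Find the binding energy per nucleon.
B.E./A = 225/27 = 8.333 MeV/nucleon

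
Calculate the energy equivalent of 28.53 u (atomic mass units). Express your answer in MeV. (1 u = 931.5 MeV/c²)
E = mc² = 26580 MeV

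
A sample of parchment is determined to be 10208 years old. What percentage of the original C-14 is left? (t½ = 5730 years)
N/N₀ = (1/2)^(t/t½) = 0.2909 = 29.1%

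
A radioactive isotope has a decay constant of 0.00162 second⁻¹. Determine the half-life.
t½ = ln(2)/λ = 427.9 seconds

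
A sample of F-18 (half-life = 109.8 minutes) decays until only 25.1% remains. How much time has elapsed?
t = t½ × log₂(N₀/N) = 219 minutes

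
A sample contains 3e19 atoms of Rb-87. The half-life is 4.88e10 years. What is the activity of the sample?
A = λN = 4.261e8 decays/year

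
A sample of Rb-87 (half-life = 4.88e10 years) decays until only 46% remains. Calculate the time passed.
t = t½ × log₂(N₀/N) = 5.467e10 years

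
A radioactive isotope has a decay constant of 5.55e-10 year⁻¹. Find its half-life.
t½ = ln(2)/λ = 1.249e9 years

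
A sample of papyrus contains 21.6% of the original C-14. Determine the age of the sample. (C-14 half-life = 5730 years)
Age = t½ × log₂(1/ratio) = 12670 years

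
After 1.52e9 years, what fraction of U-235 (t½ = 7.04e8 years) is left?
N/N₀ = (1/2)^(t/t½) = 0.2239 = 22.4%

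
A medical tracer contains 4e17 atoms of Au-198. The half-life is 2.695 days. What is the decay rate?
A = λN = 1.029e17 decays/day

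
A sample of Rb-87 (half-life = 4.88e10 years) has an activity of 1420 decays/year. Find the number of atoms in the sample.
N = A/λ = 9.997e13 atoms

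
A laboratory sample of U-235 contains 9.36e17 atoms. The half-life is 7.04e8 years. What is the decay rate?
A = λN = 9.216e8 decays/year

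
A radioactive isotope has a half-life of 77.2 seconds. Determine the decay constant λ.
λ = ln(2)/t½ = 0.008979 second⁻¹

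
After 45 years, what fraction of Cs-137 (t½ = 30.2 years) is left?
N/N₀ = (1/2)^(t/t½) = 0.356 = 35.6%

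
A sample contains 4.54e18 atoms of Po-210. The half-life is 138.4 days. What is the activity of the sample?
A = λN = 2.274e16 decays/day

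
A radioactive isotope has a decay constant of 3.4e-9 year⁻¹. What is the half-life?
t½ = ln(2)/λ = 2.039e8 years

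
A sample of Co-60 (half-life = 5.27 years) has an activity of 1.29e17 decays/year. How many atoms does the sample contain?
N = A/λ = 9.808e17 atoms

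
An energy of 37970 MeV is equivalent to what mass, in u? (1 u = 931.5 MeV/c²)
m = E/c² = 40.76 u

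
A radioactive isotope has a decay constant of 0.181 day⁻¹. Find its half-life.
t½ = ln(2)/λ = 3.83 days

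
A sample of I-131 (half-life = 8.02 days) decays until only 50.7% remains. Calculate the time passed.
t = t½ × log₂(N₀/N) = 7.859 days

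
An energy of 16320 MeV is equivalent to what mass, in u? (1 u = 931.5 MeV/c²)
m = E/c² = 17.52 u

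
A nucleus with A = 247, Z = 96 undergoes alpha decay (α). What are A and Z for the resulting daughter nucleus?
Daughter: A = 243, Z = 94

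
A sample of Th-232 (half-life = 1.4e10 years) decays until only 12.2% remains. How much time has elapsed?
t = t½ × log₂(N₀/N) = 4.249e10 years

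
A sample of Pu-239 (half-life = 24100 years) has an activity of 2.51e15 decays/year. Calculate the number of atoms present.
N = A/λ = 8.727e19 atoms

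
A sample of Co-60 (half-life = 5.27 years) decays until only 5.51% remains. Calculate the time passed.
t = t½ × log₂(N₀/N) = 22.04 years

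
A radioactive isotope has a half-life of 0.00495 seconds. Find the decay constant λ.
λ = ln(2)/t½ = 140 second⁻¹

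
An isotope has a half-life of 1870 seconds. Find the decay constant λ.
λ = ln(2)/t½ = 3.707e-4 second⁻¹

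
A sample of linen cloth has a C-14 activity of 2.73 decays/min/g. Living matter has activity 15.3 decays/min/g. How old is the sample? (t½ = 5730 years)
Age = t½ × log₂(A₀/A) = 14250 years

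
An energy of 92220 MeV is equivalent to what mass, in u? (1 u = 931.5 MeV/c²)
m = E/c² = 99 u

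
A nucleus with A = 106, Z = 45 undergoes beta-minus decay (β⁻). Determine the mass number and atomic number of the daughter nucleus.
Daughter: A = 106, Z = 46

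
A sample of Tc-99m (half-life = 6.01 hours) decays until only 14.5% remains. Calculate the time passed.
t = t½ × log₂(N₀/N) = 16.74 hours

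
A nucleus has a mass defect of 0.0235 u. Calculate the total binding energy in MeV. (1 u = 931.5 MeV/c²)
B.E. = Δm × 931.5 = 21.89 MeV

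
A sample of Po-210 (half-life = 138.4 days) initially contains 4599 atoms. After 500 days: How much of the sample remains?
N = N₀(1/2)^(t/t½) = 375.9 atoms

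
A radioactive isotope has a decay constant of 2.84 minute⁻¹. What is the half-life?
t½ = ln(2)/λ = 0.2441 minutes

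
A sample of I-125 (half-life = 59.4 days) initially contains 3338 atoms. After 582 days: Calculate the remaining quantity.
N = N₀(1/2)^(t/t½) = 3.75 atoms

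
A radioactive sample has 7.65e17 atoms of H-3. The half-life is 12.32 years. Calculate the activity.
A = λN = 4.304e16 decays/year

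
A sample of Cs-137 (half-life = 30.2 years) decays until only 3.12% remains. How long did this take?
t = t½ × log₂(N₀/N) = 151.1 years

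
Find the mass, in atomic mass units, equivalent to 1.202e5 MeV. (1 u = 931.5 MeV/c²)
m = E/c² = 129 u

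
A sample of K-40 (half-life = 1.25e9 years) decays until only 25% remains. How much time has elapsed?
t = t½ × log₂(N₀/N) = 2.5e9 years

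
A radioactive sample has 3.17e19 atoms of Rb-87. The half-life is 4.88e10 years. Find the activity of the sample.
A = λN = 4.503e8 decays/year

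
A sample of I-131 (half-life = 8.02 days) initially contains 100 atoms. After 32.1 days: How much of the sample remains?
N = N₀(1/2)^(t/t½) = 6.239 atoms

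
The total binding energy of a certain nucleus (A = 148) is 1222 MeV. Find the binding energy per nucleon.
B.E./A = 1222/148 = 8.257 MeV/nucleon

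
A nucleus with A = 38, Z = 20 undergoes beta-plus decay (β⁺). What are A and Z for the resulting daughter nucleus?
Daughter: A = 38, Z = 19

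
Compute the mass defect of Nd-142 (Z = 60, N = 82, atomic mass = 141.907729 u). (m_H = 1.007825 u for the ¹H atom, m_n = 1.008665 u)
Δm = Z·m_H + N·m_n − M = 1.272 u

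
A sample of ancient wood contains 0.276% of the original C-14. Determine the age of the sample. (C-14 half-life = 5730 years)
Age = t½ × log₂(1/ratio) = 48710 years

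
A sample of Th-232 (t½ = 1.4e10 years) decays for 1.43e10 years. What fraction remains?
N/N₀ = (1/2)^(t/t½) = 0.4926 = 49.3%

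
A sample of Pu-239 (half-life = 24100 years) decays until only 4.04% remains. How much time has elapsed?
t = t½ × log₂(N₀/N) = 1.116e5 years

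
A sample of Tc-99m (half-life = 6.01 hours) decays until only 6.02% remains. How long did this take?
t = t½ × log₂(N₀/N) = 24.37 hours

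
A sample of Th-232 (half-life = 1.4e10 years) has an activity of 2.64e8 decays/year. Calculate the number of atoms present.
N = A/λ = 5.332e18 atoms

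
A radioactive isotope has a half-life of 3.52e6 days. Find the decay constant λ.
λ = ln(2)/t½ = 1.969e-7 day⁻¹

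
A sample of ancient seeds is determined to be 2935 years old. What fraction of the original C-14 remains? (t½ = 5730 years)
N/N₀ = (1/2)^(t/t½) = 0.7011 = 70.1%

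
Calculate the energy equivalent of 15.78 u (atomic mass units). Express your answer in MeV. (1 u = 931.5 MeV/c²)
E = mc² = 14700 MeV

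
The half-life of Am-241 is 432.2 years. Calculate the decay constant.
λ = ln(2)/t½ = 0.001604 year⁻¹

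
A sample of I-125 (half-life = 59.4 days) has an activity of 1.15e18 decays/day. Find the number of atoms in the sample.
N = A/λ = 9.855e19 atoms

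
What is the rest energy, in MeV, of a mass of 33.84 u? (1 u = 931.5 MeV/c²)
E = mc² = 31520 MeV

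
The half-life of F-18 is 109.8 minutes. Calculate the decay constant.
λ = ln(2)/t½ = 0.006313 minute⁻¹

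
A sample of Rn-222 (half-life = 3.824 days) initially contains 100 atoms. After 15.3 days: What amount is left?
N = N₀(1/2)^(t/t½) = 6.245 atoms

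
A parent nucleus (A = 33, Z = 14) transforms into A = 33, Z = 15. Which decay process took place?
ΔA = 0, ΔZ = +1 ⇒ beta-minus decay (β⁻)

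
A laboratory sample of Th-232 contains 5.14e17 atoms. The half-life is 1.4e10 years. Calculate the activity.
A = λN = 2.545e7 decays/year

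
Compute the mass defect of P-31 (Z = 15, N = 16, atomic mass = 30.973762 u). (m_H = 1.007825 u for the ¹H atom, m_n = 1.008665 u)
Δm = Z·m_H + N·m_n − M = 0.2823 u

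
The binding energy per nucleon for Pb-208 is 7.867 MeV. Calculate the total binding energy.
B.E. = 7.867 × 208 = 1636 MeV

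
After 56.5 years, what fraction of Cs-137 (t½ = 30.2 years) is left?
N/N₀ = (1/2)^(t/t½) = 0.2734 = 27.3%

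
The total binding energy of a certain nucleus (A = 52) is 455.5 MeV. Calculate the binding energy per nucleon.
B.E./A = 455.5/52 = 8.76 MeV/nucleon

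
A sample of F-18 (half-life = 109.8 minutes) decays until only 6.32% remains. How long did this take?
t = t½ × log₂(N₀/N) = 437.4 minutes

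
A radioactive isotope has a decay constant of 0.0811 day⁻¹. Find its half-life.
t½ = ln(2)/λ = 8.547 days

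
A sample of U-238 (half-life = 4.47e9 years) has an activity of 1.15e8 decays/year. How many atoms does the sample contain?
N = A/λ = 7.416e17 atoms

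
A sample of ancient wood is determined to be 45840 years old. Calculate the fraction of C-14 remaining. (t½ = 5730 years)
N/N₀ = (1/2)^(t/t½) = 0.003906 = 0.391%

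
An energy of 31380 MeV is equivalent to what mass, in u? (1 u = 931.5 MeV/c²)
m = E/c² = 33.69 u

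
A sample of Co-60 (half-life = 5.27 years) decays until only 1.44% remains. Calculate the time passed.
t = t½ × log₂(N₀/N) = 32.24 years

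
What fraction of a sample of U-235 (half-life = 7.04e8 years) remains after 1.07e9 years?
N/N₀ = (1/2)^(t/t½) = 0.3487 = 34.9%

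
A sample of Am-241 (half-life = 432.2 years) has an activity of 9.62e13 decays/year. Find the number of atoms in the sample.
N = A/λ = 5.998e16 atoms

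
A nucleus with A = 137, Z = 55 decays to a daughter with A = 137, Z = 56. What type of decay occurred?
ΔA = 0, ΔZ = +1 ⇒ beta-minus decay (β⁻)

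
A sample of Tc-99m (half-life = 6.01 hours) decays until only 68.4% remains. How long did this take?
t = t½ × log₂(N₀/N) = 3.293 hours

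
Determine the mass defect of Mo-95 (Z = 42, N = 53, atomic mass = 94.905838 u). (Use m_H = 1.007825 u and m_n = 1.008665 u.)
Δm = Z·m_H + N·m_n − M = 0.8821 u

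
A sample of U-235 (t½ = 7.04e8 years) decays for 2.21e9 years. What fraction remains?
N/N₀ = (1/2)^(t/t½) = 0.1135 = 11.4%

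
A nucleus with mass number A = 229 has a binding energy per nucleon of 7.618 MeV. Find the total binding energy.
B.E. = 7.618 × 229 = 1745 MeV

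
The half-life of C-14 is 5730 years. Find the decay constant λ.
λ = ln(2)/t½ = 1.21e-4 year⁻¹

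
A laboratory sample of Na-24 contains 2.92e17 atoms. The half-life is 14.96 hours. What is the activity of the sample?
A = λN = 1.353e16 decays/hour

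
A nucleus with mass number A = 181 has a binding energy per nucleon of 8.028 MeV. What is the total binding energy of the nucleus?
B.E. = 8.028 × 181 = 1453 MeV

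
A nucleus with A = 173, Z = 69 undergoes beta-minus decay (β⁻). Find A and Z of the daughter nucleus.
Daughter: A = 173, Z = 70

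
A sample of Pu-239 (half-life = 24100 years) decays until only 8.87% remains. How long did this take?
t = t½ × log₂(N₀/N) = 84230 years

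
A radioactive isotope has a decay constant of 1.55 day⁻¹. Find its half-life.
t½ = ln(2)/λ = 0.4472 days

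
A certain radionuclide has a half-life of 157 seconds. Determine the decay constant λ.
λ = ln(2)/t½ = 0.004415 second⁻¹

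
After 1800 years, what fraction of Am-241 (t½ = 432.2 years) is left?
N/N₀ = (1/2)^(t/t½) = 0.05576 = 5.58%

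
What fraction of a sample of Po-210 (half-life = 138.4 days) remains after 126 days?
N/N₀ = (1/2)^(t/t½) = 0.532 = 53.2%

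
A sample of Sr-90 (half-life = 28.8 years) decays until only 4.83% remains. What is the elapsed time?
t = t½ × log₂(N₀/N) = 125.9 years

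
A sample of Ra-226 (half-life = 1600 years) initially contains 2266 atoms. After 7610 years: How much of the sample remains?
N = N₀(1/2)^(t/t½) = 83.85 atoms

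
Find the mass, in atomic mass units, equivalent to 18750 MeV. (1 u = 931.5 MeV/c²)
m = E/c² = 20.13 u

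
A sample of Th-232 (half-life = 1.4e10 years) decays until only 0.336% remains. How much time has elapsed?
t = t½ × log₂(N₀/N) = 1.15e11 years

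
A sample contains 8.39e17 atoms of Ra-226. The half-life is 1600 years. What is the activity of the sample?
A = λN = 3.635e14 decays/year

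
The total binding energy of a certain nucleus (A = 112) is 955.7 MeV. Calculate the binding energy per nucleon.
B.E./A = 955.7/112 = 8.533 MeV/nucleon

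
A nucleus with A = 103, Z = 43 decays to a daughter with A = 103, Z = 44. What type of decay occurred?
ΔA = 0, ΔZ = +1 ⇒ beta-minus decay (β⁻)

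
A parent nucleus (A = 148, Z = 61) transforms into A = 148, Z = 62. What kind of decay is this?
ΔA = 0, ΔZ = +1 ⇒ beta-minus decay (β⁻)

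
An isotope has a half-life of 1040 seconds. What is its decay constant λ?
λ = ln(2)/t½ = 6.665e-4 second⁻¹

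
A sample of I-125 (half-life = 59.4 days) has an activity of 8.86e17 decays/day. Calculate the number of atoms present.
N = A/λ = 7.593e19 atoms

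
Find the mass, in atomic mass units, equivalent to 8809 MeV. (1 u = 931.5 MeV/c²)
m = E/c² = 9.457 u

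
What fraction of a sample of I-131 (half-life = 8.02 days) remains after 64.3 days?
N/N₀ = (1/2)^(t/t½) = 0.003859 = 0.386%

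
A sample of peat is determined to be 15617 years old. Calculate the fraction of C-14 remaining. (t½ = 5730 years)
N/N₀ = (1/2)^(t/t½) = 0.1512 = 15.1%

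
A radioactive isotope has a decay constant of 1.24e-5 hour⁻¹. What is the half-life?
t½ = ln(2)/λ = 55900 hours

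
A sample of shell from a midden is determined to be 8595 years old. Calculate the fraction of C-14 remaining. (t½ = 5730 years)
N/N₀ = (1/2)^(t/t½) = 0.3536 = 35.4%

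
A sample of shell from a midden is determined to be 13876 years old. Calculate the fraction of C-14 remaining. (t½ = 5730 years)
N/N₀ = (1/2)^(t/t½) = 0.1866 = 18.7%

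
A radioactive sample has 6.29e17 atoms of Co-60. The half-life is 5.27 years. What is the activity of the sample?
A = λN = 8.273e16 decays/year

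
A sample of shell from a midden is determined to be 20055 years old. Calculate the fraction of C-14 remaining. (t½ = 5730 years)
N/N₀ = (1/2)^(t/t½) = 0.08839 = 8.84%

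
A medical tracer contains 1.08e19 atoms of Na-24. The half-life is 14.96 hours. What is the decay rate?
A = λN = 5.004e17 decays/hour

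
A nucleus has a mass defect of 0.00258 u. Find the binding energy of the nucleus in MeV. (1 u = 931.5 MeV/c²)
B.E. = Δm × 931.5 = 2.403 MeV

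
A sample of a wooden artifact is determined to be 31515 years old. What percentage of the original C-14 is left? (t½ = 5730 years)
N/N₀ = (1/2)^(t/t½) = 0.0221 = 2.21%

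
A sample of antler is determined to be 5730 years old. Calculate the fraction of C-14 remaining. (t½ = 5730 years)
N/N₀ = (1/2)^(t/t½) = 0.5 = 50%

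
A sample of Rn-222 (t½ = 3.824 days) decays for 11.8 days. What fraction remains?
N/N₀ = (1/2)^(t/t½) = 0.1178 = 11.8%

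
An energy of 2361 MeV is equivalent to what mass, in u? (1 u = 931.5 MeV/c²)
m = E/c² = 2.535 u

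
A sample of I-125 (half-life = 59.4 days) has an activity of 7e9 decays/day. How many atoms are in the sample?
N = A/λ = 5.999e11 atoms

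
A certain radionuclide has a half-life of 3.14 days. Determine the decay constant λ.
λ = ln(2)/t½ = 0.2207 day⁻¹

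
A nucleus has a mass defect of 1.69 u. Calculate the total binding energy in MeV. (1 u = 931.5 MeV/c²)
B.E. = Δm × 931.5 = 1574 MeV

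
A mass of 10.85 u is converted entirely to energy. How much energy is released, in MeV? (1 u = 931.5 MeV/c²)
E = mc² = 10110 MeV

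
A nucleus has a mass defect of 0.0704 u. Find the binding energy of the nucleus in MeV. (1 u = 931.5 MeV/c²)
B.E. = Δm × 931.5 = 65.58 MeV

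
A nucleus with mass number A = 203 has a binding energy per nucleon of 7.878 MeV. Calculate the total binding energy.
B.E. = 7.878 × 203 = 1599 MeV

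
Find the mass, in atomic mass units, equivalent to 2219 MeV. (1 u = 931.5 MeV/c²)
m = E/c² = 2.382 u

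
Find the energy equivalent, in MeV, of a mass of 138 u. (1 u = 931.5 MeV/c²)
E = mc² = 1.285e5 MeV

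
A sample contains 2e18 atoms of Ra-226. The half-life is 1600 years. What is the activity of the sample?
A = λN = 8.664e14 decays/year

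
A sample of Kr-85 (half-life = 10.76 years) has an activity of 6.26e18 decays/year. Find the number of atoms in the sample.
N = A/λ = 9.718e19 atoms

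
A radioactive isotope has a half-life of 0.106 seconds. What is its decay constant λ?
λ = ln(2)/t½ = 6.539 second⁻¹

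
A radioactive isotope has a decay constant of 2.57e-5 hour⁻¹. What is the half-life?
t½ = ln(2)/λ = 26970 hours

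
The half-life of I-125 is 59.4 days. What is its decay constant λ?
λ = ln(2)/t½ = 0.01167 day⁻¹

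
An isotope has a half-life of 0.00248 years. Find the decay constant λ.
λ = ln(2)/t½ = 279.5 year⁻¹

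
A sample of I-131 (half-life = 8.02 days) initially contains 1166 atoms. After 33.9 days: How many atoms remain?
N = N₀(1/2)^(t/t½) = 62.27 atoms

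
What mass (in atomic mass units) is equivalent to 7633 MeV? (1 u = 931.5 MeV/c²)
m = E/c² = 8.194 u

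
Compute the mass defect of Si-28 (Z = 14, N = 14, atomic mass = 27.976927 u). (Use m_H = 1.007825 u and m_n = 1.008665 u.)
Δm = Z·m_H + N·m_n − M = 0.2539 u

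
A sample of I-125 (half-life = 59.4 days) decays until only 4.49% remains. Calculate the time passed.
t = t½ × log₂(N₀/N) = 265.9 days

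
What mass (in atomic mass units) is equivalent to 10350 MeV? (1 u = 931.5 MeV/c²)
m = E/c² = 11.11 u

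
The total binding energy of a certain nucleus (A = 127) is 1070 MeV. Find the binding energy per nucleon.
B.E./A = 1070/127 = 8.425 MeV/nucleon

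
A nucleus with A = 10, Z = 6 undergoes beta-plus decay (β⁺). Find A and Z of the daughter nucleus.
Daughter: A = 10, Z = 5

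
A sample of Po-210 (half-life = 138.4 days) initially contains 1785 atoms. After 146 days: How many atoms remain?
N = N₀(1/2)^(t/t½) = 859.2 atoms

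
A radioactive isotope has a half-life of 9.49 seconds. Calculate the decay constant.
λ = ln(2)/t½ = 0.07304 second⁻¹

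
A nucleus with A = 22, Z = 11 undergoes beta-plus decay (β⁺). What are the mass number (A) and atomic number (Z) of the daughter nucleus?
Daughter: A = 22, Z = 10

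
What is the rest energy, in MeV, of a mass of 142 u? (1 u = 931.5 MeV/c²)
E = mc² = 1.323e5 MeV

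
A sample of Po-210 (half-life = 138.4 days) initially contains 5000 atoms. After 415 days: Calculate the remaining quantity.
N = N₀(1/2)^(t/t½) = 625.6 atoms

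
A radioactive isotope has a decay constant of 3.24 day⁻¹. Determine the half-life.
t½ = ln(2)/λ = 0.2139 days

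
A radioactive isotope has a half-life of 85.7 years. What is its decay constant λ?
λ = ln(2)/t½ = 0.008088 year⁻¹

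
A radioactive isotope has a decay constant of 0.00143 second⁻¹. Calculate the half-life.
t½ = ln(2)/λ = 484.7 seconds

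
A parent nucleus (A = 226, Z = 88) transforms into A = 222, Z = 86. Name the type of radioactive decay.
ΔA = -4, ΔZ = -2 ⇒ alpha decay (α)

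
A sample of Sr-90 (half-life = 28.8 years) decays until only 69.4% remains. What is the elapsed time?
t = t½ × log₂(N₀/N) = 15.18 years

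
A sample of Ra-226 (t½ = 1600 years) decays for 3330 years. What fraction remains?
N/N₀ = (1/2)^(t/t½) = 0.2363 = 23.6%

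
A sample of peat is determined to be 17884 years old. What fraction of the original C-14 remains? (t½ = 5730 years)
N/N₀ = (1/2)^(t/t½) = 0.1149 = 11.5%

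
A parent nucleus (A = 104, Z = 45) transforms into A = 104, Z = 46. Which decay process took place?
ΔA = 0, ΔZ = +1 ⇒ beta-minus decay (β⁻)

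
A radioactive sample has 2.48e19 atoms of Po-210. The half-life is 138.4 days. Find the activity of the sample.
A = λN = 1.242e17 decays/day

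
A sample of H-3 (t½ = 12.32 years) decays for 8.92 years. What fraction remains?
N/N₀ = (1/2)^(t/t½) = 0.6054 = 60.5%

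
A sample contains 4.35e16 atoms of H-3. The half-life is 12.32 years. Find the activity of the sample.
A = λN = 2.447e15 decays/year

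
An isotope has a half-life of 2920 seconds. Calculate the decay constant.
λ = ln(2)/t½ = 2.374e-4 second⁻¹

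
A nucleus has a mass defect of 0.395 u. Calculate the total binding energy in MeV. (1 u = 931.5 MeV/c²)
B.E. = Δm × 931.5 = 367.9 MeV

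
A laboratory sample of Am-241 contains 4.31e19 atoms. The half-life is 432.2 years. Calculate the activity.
A = λN = 6.912e16 decays/year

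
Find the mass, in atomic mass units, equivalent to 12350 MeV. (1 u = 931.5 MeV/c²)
m = E/c² = 13.26 u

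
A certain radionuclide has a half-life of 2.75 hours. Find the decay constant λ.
λ = ln(2)/t½ = 0.2521 hour⁻¹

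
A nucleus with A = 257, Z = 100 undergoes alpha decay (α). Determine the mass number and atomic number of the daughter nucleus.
Daughter: A = 253, Z = 98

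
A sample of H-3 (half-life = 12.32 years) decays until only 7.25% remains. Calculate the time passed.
t = t½ × log₂(N₀/N) = 46.64 years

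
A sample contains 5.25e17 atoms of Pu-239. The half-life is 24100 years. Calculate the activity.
A = λN = 1.51e13 decays/year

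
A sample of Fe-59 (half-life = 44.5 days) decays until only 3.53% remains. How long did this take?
t = t½ × log₂(N₀/N) = 214.7 days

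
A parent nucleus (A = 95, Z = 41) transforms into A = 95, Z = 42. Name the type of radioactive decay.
ΔA = 0, ΔZ = +1 ⇒ beta-minus decay (β⁻)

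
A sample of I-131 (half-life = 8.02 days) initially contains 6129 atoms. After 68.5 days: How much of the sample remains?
N = N₀(1/2)^(t/t½) = 16.45 atoms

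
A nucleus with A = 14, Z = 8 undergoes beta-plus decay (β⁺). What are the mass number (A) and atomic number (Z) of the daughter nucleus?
Daughter: A = 14, Z = 7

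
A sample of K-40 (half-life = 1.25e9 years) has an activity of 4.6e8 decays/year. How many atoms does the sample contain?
N = A/λ = 8.295e17 atoms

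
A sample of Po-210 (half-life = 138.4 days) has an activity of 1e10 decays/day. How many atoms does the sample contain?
N = A/λ = 1.997e12 atoms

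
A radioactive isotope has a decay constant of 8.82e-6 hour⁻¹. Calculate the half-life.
t½ = ln(2)/λ = 78590 hours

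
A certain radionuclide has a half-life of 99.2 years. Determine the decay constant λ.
λ = ln(2)/t½ = 0.006987 year⁻¹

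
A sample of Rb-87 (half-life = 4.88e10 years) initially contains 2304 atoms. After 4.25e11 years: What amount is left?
N = N₀(1/2)^(t/t½) = 5.506 atoms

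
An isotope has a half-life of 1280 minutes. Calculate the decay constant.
λ = ln(2)/t½ = 5.415e-4 minute⁻¹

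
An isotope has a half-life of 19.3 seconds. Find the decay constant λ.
λ = ln(2)/t½ = 0.03591 second⁻¹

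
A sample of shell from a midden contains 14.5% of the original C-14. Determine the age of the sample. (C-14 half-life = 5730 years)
Age = t½ × log₂(1/ratio) = 15960 years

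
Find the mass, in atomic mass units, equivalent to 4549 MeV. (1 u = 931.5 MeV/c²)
m = E/c² = 4.884 u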